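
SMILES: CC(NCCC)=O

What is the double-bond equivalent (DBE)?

1

Molecular formula from the SMILES: C5H11NO.
DoU = (2C + 2 + N − H − X)/2 = (2·5 + 2 + 1 − 11 − 0)/2 = 2/2 = 1.
(Structurally: 0 ring(s) + 1 π bond(s) = 1.)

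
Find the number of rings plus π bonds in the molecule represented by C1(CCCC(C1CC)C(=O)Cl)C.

Molecular formula from the SMILES: C10H17ClO.
DoU = (2C + 2 + N − H − X)/2 = (2·10 + 2 + 0 − 17 − 1)/2 = 4/2 = 2.
(Structurally: 1 ring(s) + 1 π bond(s) = 2.)

2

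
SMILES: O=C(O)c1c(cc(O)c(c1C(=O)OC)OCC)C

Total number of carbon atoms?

The symbol for carbon appears 12 times in the SMILES. Lowercase c denotes aromatic carbon and counts toward C.

12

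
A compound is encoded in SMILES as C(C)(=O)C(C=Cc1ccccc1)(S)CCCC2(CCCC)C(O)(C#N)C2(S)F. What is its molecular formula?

Heavy atoms from the SMILES: 22 C, 1 F, 1 N, 2 O, 2 S.
Implicit hydrogens by atom environment:
  6 × C: 2 H each → 12
  6 × C: no H
  5 × C (aromatic): 1 H each → 5
  2 × C: 3 H each → 6
  2 × C: 1 H each → 2
  2 × S: 1 H each → 2
  1 × C (aromatic): no H
  1 × F: no H
  1 × N: no H
  1 × O: 1 H
  1 × O: no H
  Total hydrogens = 28.
Molecular formula: C22H28FNO2S2

C22H28FNO2S2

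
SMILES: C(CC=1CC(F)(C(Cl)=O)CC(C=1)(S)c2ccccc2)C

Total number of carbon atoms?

The symbol for carbon appears 16 times in the SMILES. Lowercase c denotes aromatic carbon and counts toward C.

16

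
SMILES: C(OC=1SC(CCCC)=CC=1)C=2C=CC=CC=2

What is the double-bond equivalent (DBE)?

Molecular formula from the SMILES: C15H18OS.
DoU = (2C + 2 + N − H − X)/2 = (2·15 + 2 + 0 − 18 − 0)/2 = 14/2 = 7.
(Structurally: 2 ring(s) + 5 π bond(s) = 7.)

7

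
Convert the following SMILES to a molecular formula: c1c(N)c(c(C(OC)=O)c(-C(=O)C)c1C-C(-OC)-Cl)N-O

Heavy atoms from the SMILES: 13 C, 1 Cl, 2 N, 5 O.
Implicit hydrogens by atom environment:
  5 × C (aromatic): no H
  4 × O: no H
  3 × C: 3 H each → 9
  2 × C: no H
  1 × C: 2 H
  1 × C (aromatic): 1 H
  1 × C: 1 H
  1 × Cl: no H
  1 × N: 2 H
  1 × N: 1 H
  1 × O: 1 H
  Total hydrogens = 17.
Molecular formula: C13H17ClN2O5

C13H17ClN2O5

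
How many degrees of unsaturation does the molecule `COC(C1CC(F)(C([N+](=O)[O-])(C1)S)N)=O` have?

Molecular formula from the SMILES: C7H11FN2O4S.
DoU = (2C + 2 + N − H − X)/2 = (2·7 + 2 + 2 − 11 − 1)/2 = 6/2 = 3.
(Structurally: 1 ring(s) + 2 π bond(s) = 3.)

3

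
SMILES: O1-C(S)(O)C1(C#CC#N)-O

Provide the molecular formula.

Heavy atoms from the SMILES: 5 C, 1 N, 3 O, 1 S.
Implicit hydrogens by atom environment:
  5 × C: no H
  2 × O: 1 H each → 2
  1 × N: no H
  1 × O: no H
  1 × S: 1 H
  Total hydrogens = 3.
Molecular formula: C5H3NO3S

C5H3NO3S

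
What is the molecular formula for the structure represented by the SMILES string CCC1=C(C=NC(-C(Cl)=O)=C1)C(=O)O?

C9H8ClNO3

Heavy atoms from the SMILES: 9 C, 1 Cl, 1 N, 3 O.
Implicit hydrogens by atom environment:
  3 × C (aromatic): no H
  2 × C (aromatic): 1 H each → 2
  2 × C: no H
  2 × O: no H
  1 × C: 3 H
  1 × C: 2 H
  1 × Cl: no H
  1 × N (aromatic): no H
  1 × O: 1 H
  Total hydrogens = 8.
Molecular formula: C9H8ClNO3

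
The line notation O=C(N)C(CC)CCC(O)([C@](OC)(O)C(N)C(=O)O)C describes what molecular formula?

Heavy atoms from the SMILES: 12 C, 2 N, 6 O.
Implicit hydrogens by atom environment:
  4 × C: no H
  3 × C: 3 H each → 9
  3 × C: 2 H each → 6
  3 × O: 1 H each → 3
  3 × O: no H
  2 × C: 1 H each → 2
  2 × N: 2 H each → 4
  Total hydrogens = 24.
Molecular formula: C12H24N2O6

C12H24N2O6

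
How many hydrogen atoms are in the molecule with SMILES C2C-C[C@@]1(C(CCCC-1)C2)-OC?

Hydrogens are implicit in SMILES; fill each atom to its normal valence:
  8 × C: 2 H each → 16
  1 × C: 3 H
  1 × C: 1 H
  1 × C: no H
  1 × O: no H
  Total hydrogens = 20.

20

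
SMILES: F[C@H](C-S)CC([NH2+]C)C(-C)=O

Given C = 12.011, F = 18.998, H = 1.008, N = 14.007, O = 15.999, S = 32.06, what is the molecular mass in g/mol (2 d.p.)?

Molecular formula: C7H15FNOS+.
M = 7×12.011 + 1×18.998 + 15×1.008 + 1×14.007 + 1×15.999 + 1×32.06 = 180.26 g/mol.

180.26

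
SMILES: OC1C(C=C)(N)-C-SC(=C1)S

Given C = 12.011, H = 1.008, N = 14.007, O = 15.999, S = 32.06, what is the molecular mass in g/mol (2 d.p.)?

Molecular formula: C7H11NOS2.
M = 7×12.011 + 11×1.008 + 1×14.007 + 1×15.999 + 2×32.06 = 189.29 g/mol.

189.29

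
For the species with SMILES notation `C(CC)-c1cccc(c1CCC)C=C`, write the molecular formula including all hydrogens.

Heavy atoms from the SMILES: 14 C.
Implicit hydrogens by atom environment:
  5 × C: 2 H each → 10
  3 × C (aromatic): 1 H each → 3
  3 × C (aromatic): no H
  2 × C: 3 H each → 6
  1 × C: 1 H
  Total hydrogens = 20.
Molecular formula: C14H20

C14H20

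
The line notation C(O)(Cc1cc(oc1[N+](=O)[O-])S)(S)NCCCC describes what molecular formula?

C10H16N2O4S2

Heavy atoms from the SMILES: 10 C, 2 N, 4 O, 2 S.
Implicit hydrogens by atom environment:
  4 × C: 2 H each → 8
  3 × C (aromatic): no H
  2 × S: 1 H each → 2
  1 × C: 3 H
  1 × C (aromatic): 1 H
  1 × C: no H
  1 × N: 1 H
  1 × N (charge +1): no H
  1 × O: 1 H
  1 × O (aromatic): no H
  1 × O: no H
  1 × O (charge -1): no H
  Total hydrogens = 16.
Molecular formula: C10H16N2O4S2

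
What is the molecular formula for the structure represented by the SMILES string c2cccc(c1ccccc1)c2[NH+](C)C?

Heavy atoms from the SMILES: 14 C, 1 N.
Implicit hydrogens by atom environment:
  9 × C (aromatic): 1 H each → 9
  3 × C (aromatic): no H
  2 × C: 3 H each → 6
  1 × N (charge +1): 1 H
  Total hydrogens = 16.
Net charge +1.
Molecular formula: C14H16N+

C14H16N+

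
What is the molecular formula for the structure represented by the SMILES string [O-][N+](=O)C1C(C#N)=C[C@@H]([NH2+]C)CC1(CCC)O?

C11H18N3O3+

Heavy atoms from the SMILES: 11 C, 3 N, 3 O.
Implicit hydrogens by atom environment:
  3 × C: 2 H each → 6
  3 × C: 1 H each → 3
  3 × C: no H
  2 × C: 3 H each → 6
  1 × N (charge +1): 2 H
  1 × N (charge +1): no H
  1 × N: no H
  1 × O: 1 H
  1 × O: no H
  1 × O (charge -1): no H
  Total hydrogens = 18.
Net charge +1.
Molecular formula: C11H18N3O3+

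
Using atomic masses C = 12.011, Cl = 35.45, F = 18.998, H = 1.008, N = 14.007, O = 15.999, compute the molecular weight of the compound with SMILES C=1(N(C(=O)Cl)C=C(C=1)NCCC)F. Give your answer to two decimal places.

204.63

Molecular formula: C8H10ClFN2O.
M = 8×12.011 + 1×35.45 + 1×18.998 + 10×1.008 + 2×14.007 + 1×15.999 = 204.63 g/mol.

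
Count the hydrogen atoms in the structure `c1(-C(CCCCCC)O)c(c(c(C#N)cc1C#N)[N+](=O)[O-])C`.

19

Hydrogens are implicit in SMILES; fill each atom to its normal valence:
  5 × C: 2 H each → 10
  5 × C (aromatic): no H
  2 × C: 3 H each → 6
  2 × C: no H
  2 × N: no H
  1 × C (aromatic): 1 H
  1 × C: 1 H
  1 × N (charge +1): no H
  1 × O: 1 H
  1 × O: no H
  1 × O (charge -1): no H
  Total hydrogens = 19.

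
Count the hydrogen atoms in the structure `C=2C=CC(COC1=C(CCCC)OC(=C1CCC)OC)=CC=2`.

Hydrogens are implicit in SMILES; fill each atom to its normal valence:
  6 × C: 2 H each → 12
  5 × C (aromatic): 1 H each → 5
  5 × C (aromatic): no H
  3 × C: 3 H each → 9
  2 × O: no H
  1 × O (aromatic): no H
  Total hydrogens = 26.

26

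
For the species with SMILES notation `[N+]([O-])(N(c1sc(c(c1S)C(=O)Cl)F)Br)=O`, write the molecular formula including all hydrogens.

Heavy atoms from the SMILES: 1 Br, 5 C, 1 Cl, 1 F, 2 N, 3 O, 2 S.
Implicit hydrogens by atom environment:
  4 × C (aromatic): no H
  2 × O: no H
  1 × Br: no H
  1 × C: no H
  1 × Cl: no H
  1 × F: no H
  1 × N: no H
  1 × N (charge +1): no H
  1 × O (charge -1): no H
  1 × S: 1 H
  1 × S (aromatic): no H
  Total hydrogens = 1.
Molecular formula: C5HBrClFN2O3S2

C5HBrClFN2O3S2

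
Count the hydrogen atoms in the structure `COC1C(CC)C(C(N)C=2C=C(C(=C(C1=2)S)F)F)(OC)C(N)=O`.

20

Hydrogens are implicit in SMILES; fill each atom to its normal valence:
  5 × C (aromatic): no H
  3 × C: 3 H each → 9
  3 × C: 1 H each → 3
  3 × O: no H
  2 × C: no H
  2 × F: no H
  2 × N: 2 H each → 4
  1 × C: 2 H
  1 × C (aromatic): 1 H
  1 × S: 1 H
  Total hydrogens = 20.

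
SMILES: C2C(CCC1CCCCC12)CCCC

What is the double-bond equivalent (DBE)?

2

Molecular formula from the SMILES: C14H26.
DoU = (2C + 2 + N − H − X)/2 = (2·14 + 2 + 0 − 26 − 0)/2 = 4/2 = 2.
(Structurally: 2 ring(s) + 0 π bond(s) = 2.)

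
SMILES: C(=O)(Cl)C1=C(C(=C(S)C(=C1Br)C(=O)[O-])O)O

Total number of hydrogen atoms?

Hydrogens are implicit in SMILES; fill each atom to its normal valence:
  6 × C (aromatic): no H
  2 × C: no H
  2 × O: 1 H each → 2
  2 × O: no H
  1 × Br: no H
  1 × Cl: no H
  1 × O (charge -1): no H
  1 × S: 1 H
  Total hydrogens = 3.

3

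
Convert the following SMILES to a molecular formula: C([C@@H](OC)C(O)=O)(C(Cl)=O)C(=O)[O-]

Heavy atoms from the SMILES: 6 C, 1 Cl, 6 O.
Implicit hydrogens by atom environment:
  4 × O: no H
  3 × C: no H
  2 × C: 1 H each → 2
  1 × C: 3 H
  1 × Cl: no H
  1 × O: 1 H
  1 × O (charge -1): no H
  Total hydrogens = 6.
Net charge -1.
Molecular formula: C6H6ClO6-

C6H6ClO6-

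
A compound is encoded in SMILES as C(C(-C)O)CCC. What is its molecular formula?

Heavy atoms from the SMILES: 6 C, 1 O.
Implicit hydrogens by atom environment:
  3 × C: 2 H each → 6
  2 × C: 3 H each → 6
  1 × C: 1 H
  1 × O: 1 H
  Total hydrogens = 14.
Molecular formula: C6H14O

C6H14O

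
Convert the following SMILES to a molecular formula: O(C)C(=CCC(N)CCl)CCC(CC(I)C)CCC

C15H29ClINO

Heavy atoms from the SMILES: 15 C, 1 Cl, 1 I, 1 N, 1 O.
Implicit hydrogens by atom environment:
  7 × C: 2 H each → 14
  4 × C: 1 H each → 4
  3 × C: 3 H each → 9
  1 × C: no H
  1 × Cl: no H
  1 × I: no H
  1 × N: 2 H
  1 × O: no H
  Total hydrogens = 29.
Molecular formula: C15H29ClINO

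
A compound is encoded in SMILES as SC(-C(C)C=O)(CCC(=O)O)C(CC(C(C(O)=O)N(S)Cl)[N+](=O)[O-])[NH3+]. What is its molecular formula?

Heavy atoms from the SMILES: 12 C, 1 Cl, 3 N, 7 O, 2 S.
Implicit hydrogens by atom environment:
  5 × C: 1 H each → 5
  4 × O: no H
  3 × C: 2 H each → 6
  3 × C: no H
  2 × O: 1 H each → 2
  2 × S: 1 H each → 2
  1 × C: 3 H
  1 × Cl: no H
  1 × N (charge +1): 3 H
  1 × N: no H
  1 × N (charge +1): no H
  1 × O (charge -1): no H
  Total hydrogens = 21.
Net charge +1.
Molecular formula: C12H21ClN3O7S2+

C12H21ClN3O7S2+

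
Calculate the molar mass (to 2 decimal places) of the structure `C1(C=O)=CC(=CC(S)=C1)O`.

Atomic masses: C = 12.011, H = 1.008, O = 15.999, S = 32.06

154.18

Molecular formula: C7H6O2S.
M = 7×12.011 + 6×1.008 + 2×15.999 + 1×32.06 = 154.18 g/mol.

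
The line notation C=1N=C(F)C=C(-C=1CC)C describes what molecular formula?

C8H10FN

Heavy atoms from the SMILES: 8 C, 1 F, 1 N.
Implicit hydrogens by atom environment:
  3 × C (aromatic): no H
  2 × C: 3 H each → 6
  2 × C (aromatic): 1 H each → 2
  1 × C: 2 H
  1 × F: no H
  1 × N (aromatic): no H
  Total hydrogens = 10.
Molecular formula: C8H10FN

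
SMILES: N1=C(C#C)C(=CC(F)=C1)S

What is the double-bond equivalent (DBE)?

Molecular formula from the SMILES: C7H4FNS.
DoU = (2C + 2 + N − H − X)/2 = (2·7 + 2 + 1 − 4 − 1)/2 = 12/2 = 6.
(Structurally: 1 ring(s) + 5 π bond(s) = 6.)

6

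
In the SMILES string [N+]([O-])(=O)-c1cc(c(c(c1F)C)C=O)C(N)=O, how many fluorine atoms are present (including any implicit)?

1

The symbol for fluorine appears 1 time in the SMILES.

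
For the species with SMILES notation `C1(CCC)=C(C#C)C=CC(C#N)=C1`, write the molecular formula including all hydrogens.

C12H11N

Heavy atoms from the SMILES: 12 C, 1 N.
Implicit hydrogens by atom environment:
  3 × C (aromatic): 1 H each → 3
  3 × C (aromatic): no H
  2 × C: 2 H each → 4
  2 × C: no H
  1 × C: 3 H
  1 × C: 1 H
  1 × N: no H
  Total hydrogens = 11.
Molecular formula: C12H11N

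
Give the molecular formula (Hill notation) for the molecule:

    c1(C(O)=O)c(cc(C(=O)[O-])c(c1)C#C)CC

Heavy atoms from the SMILES: 12 C, 4 O.
Implicit hydrogens by atom environment:
  4 × C (aromatic): no H
  3 × C: no H
  2 × C (aromatic): 1 H each → 2
  2 × O: no H
  1 × C: 3 H
  1 × C: 2 H
  1 × C: 1 H
  1 × O: 1 H
  1 × O (charge -1): no H
  Total hydrogens = 9.
Net charge -1.
Molecular formula: C12H9O4-

C12H9O4-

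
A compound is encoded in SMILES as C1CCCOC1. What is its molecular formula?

Heavy atoms from the SMILES: 5 C, 1 O.
Implicit hydrogens by atom environment:
  5 × C: 2 H each → 10
  1 × O: no H
  Total hydrogens = 10.
Molecular formula: C5H10O

C5H10O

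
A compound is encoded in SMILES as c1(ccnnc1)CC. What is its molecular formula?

Heavy atoms from the SMILES: 6 C, 2 N.
Implicit hydrogens by atom environment:
  3 × C (aromatic): 1 H each → 3
  2 × N (aromatic): no H
  1 × C: 3 H
  1 × C: 2 H
  1 × C (aromatic): no H
  Total hydrogens = 8.
Molecular formula: C6H8N2

C6H8N2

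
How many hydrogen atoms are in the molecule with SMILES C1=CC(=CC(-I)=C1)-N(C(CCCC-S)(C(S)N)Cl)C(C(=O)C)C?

Hydrogens are implicit in SMILES; fill each atom to its normal valence:
  4 × C: 2 H each → 8
  4 × C (aromatic): 1 H each → 4
  2 × C: 3 H each → 6
  2 × C: 1 H each → 2
  2 × C: no H
  2 × C (aromatic): no H
  2 × S: 1 H each → 2
  1 × Cl: no H
  1 × I: no H
  1 × N: 2 H
  1 × N: no H
  1 × O: no H
  Total hydrogens = 24.

24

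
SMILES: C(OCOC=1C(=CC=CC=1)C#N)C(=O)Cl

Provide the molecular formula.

C10H8ClNO3

Heavy atoms from the SMILES: 10 C, 1 Cl, 1 N, 3 O.
Implicit hydrogens by atom environment:
  4 × C (aromatic): 1 H each → 4
  3 × O: no H
  2 × C: 2 H each → 4
  2 × C (aromatic): no H
  2 × C: no H
  1 × Cl: no H
  1 × N: no H
  Total hydrogens = 8.
Molecular formula: C10H8ClNO3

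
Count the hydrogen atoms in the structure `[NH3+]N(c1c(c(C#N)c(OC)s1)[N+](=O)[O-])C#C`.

7

Hydrogens are implicit in SMILES; fill each atom to its normal valence:
  4 × C (aromatic): no H
  2 × C: no H
  2 × N: no H
  2 × O: no H
  1 × C: 3 H
  1 × C: 1 H
  1 × N (charge +1): 3 H
  1 × N (charge +1): no H
  1 × O (charge -1): no H
  1 × S (aromatic): no H
  Total hydrogens = 7.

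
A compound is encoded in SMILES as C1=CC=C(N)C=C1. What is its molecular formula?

C6H7N

Heavy atoms from the SMILES: 6 C, 1 N.
Implicit hydrogens by atom environment:
  5 × C (aromatic): 1 H each → 5
  1 × C (aromatic): no H
  1 × N: 2 H
  Total hydrogens = 7.
Molecular formula: C6H7N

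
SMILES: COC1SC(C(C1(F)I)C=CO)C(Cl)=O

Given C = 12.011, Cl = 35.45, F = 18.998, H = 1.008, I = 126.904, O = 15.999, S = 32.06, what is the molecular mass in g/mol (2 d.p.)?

Molecular formula: C8H9ClFIO3S.
M = 8×12.011 + 1×35.45 + 1×18.998 + 9×1.008 + 1×126.904 + 3×15.999 + 1×32.06 = 366.57 g/mol.

366.57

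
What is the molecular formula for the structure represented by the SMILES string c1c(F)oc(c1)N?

C4H4FNO

Heavy atoms from the SMILES: 4 C, 1 F, 1 N, 1 O.
Implicit hydrogens by atom environment:
  2 × C (aromatic): 1 H each → 2
  2 × C (aromatic): no H
  1 × F: no H
  1 × N: 2 H
  1 × O (aromatic): no H
  Total hydrogens = 4.
Molecular formula: C4H4FNO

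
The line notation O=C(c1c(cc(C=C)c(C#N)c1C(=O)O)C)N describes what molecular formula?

C12H10N2O3

Heavy atoms from the SMILES: 12 C, 2 N, 3 O.
Implicit hydrogens by atom environment:
  5 × C (aromatic): no H
  3 × C: no H
  2 × O: no H
  1 × C: 3 H
  1 × C: 2 H
  1 × C (aromatic): 1 H
  1 × C: 1 H
  1 × N: 2 H
  1 × N: no H
  1 × O: 1 H
  Total hydrogens = 10.
Molecular formula: C12H10N2O3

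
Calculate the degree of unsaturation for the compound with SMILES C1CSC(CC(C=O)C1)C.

2

Molecular formula from the SMILES: C8H14OS.
DoU = (2C + 2 + N − H − X)/2 = (2·8 + 2 + 0 − 14 − 0)/2 = 4/2 = 2.
(Structurally: 1 ring(s) + 1 π bond(s) = 2.)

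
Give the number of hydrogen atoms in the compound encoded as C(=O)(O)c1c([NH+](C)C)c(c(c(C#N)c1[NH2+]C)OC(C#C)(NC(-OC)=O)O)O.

20

Hydrogens are implicit in SMILES; fill each atom to its normal valence:
  6 × C (aromatic): no H
  5 × C: no H
  4 × C: 3 H each → 12
  4 × O: no H
  3 × O: 1 H each → 3
  1 × C: 1 H
  1 × N (charge +1): 2 H
  1 × N: 1 H
  1 × N (charge +1): 1 H
  1 × N: no H
  Total hydrogens = 20.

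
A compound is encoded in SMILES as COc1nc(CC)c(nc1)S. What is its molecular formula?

C7H10N2OS

Heavy atoms from the SMILES: 7 C, 2 N, 1 O, 1 S.
Implicit hydrogens by atom environment:
  3 × C (aromatic): no H
  2 × C: 3 H each → 6
  2 × N (aromatic): no H
  1 × C: 2 H
  1 × C (aromatic): 1 H
  1 × O: no H
  1 × S: 1 H
  Total hydrogens = 10.
Molecular formula: C7H10N2OS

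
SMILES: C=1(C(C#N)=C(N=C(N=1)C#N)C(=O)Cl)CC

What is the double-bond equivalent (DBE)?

9

Molecular formula from the SMILES: C9H5ClN4O.
DoU = (2C + 2 + N − H − X)/2 = (2·9 + 2 + 4 − 5 − 1)/2 = 18/2 = 9.
(Structurally: 1 ring(s) + 8 π bond(s) = 9.)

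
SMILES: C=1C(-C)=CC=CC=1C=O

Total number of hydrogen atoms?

8

Hydrogens are implicit in SMILES; fill each atom to its normal valence:
  4 × C (aromatic): 1 H each → 4
  2 × C (aromatic): no H
  1 × C: 3 H
  1 × C: 1 H
  1 × O: no H
  Total hydrogens = 8.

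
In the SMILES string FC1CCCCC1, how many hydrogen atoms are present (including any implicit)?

11

Hydrogens are implicit in SMILES; fill each atom to its normal valence:
  5 × C: 2 H each → 10
  1 × C: 1 H
  1 × F: no H
  Total hydrogens = 11.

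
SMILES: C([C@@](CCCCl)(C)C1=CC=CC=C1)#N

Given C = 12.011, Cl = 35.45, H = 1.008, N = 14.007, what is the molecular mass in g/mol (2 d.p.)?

Molecular formula: C12H14ClN.
M = 12×12.011 + 1×35.45 + 14×1.008 + 1×14.007 = 207.70 g/mol.

207.70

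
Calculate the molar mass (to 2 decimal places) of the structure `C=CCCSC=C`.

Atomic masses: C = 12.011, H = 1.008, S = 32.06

114.21

Molecular formula: C6H10S.
M = 6×12.011 + 10×1.008 + 1×32.06 = 114.21 g/mol.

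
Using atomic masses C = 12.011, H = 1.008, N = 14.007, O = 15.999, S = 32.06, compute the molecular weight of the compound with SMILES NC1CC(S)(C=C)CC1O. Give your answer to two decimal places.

159.25

Molecular formula: C7H13NOS.
M = 7×12.011 + 13×1.008 + 1×14.007 + 1×15.999 + 1×32.06 = 159.25 g/mol.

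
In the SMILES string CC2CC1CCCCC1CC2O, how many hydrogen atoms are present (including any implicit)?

20

Hydrogens are implicit in SMILES; fill each atom to its normal valence:
  6 × C: 2 H each → 12
  4 × C: 1 H each → 4
  1 × C: 3 H
  1 × O: 1 H
  Total hydrogens = 20.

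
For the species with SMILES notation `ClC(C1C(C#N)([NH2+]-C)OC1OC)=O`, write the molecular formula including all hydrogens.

C7H10ClN2O3+

Heavy atoms from the SMILES: 7 C, 1 Cl, 2 N, 3 O.
Implicit hydrogens by atom environment:
  3 × C: no H
  3 × O: no H
  2 × C: 3 H each → 6
  2 × C: 1 H each → 2
  1 × Cl: no H
  1 × N (charge +1): 2 H
  1 × N: no H
  Total hydrogens = 10.
Net charge +1.
Molecular formula: C7H10ClN2O3+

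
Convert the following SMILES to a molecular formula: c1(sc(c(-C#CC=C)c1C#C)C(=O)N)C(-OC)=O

C13H9NO3S

Heavy atoms from the SMILES: 13 C, 1 N, 3 O, 1 S.
Implicit hydrogens by atom environment:
  5 × C: no H
  4 × C (aromatic): no H
  3 × O: no H
  2 × C: 1 H each → 2
  1 × C: 3 H
  1 × C: 2 H
  1 × N: 2 H
  1 × S (aromatic): no H
  Total hydrogens = 9.
Molecular formula: C13H9NO3S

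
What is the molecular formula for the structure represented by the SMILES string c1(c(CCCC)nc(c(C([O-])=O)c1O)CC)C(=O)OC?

C14H18NO5-

Heavy atoms from the SMILES: 14 C, 1 N, 5 O.
Implicit hydrogens by atom environment:
  5 × C (aromatic): no H
  4 × C: 2 H each → 8
  3 × C: 3 H each → 9
  3 × O: no H
  2 × C: no H
  1 × N (aromatic): no H
  1 × O: 1 H
  1 × O (charge -1): no H
  Total hydrogens = 18.
Net charge -1.
Molecular formula: C14H18NO5-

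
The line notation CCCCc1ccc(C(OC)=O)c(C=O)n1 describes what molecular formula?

Heavy atoms from the SMILES: 12 C, 1 N, 3 O.
Implicit hydrogens by atom environment:
  3 × C: 2 H each → 6
  3 × C (aromatic): no H
  3 × O: no H
  2 × C: 3 H each → 6
  2 × C (aromatic): 1 H each → 2
  1 × C: 1 H
  1 × C: no H
  1 × N (aromatic): no H
  Total hydrogens = 15.
Molecular formula: C12H15NO3

C12H15NO3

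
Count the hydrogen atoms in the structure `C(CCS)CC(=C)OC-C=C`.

16

Hydrogens are implicit in SMILES; fill each atom to its normal valence:
  7 × C: 2 H each → 14
  1 × C: 1 H
  1 × C: no H
  1 × O: no H
  1 × S: 1 H
  Total hydrogens = 16.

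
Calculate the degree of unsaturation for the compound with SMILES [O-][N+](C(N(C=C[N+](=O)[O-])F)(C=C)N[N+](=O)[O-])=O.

Molecular formula from the SMILES: C5H6FN5O6.
DoU = (2C + 2 + N − H − X)/2 = (2·5 + 2 + 5 − 6 − 1)/2 = 10/2 = 5.
(Structurally: 0 ring(s) + 5 π bond(s) = 5.)

5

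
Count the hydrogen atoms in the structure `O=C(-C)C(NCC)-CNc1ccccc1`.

18

Hydrogens are implicit in SMILES; fill each atom to its normal valence:
  5 × C (aromatic): 1 H each → 5
  2 × C: 3 H each → 6
  2 × C: 2 H each → 4
  2 × N: 1 H each → 2
  1 × C: 1 H
  1 × C: no H
  1 × C (aromatic): no H
  1 × O: no H
  Total hydrogens = 18.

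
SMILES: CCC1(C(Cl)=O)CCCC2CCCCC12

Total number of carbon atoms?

13

The symbol for carbon appears 13 times in the SMILES. (Cl is a single chlorine, not C + l.)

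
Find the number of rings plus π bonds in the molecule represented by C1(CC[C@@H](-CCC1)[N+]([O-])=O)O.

2

Molecular formula from the SMILES: C7H13NO3.
DoU = (2C + 2 + N − H − X)/2 = (2·7 + 2 + 1 − 13 − 0)/2 = 4/2 = 2.
(Structurally: 1 ring(s) + 1 π bond(s) = 2.)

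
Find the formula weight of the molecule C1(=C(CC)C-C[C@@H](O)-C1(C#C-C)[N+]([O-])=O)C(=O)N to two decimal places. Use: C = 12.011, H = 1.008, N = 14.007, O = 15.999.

252.27

Molecular formula: C12H16N2O4.
M = 12×12.011 + 16×1.008 + 2×14.007 + 4×15.999 = 252.27 g/mol.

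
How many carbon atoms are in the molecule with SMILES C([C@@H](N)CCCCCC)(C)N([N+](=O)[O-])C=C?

11

The symbol for carbon appears 11 times in the SMILES.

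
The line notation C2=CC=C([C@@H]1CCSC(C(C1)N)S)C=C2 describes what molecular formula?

Heavy atoms from the SMILES: 12 C, 1 N, 2 S.
Implicit hydrogens by atom environment:
  5 × C (aromatic): 1 H each → 5
  3 × C: 2 H each → 6
  3 × C: 1 H each → 3
  1 × C (aromatic): no H
  1 × N: 2 H
  1 × S: 1 H
  1 × S: no H
  Total hydrogens = 17.
Molecular formula: C12H17NS2

C12H17NS2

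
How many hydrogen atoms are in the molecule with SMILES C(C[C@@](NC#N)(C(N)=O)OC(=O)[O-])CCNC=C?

Hydrogens are implicit in SMILES; fill each atom to its normal valence:
  5 × C: 2 H each → 10
  4 × C: no H
  3 × O: no H
  2 × N: 1 H each → 2
  1 × C: 1 H
  1 × N: 2 H
  1 × N: no H
  1 × O (charge -1): no H
  Total hydrogens = 15.

15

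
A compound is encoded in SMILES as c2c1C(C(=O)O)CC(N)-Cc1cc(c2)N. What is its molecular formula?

C11H14N2O2

Heavy atoms from the SMILES: 11 C, 2 N, 2 O.
Implicit hydrogens by atom environment:
  3 × C (aromatic): 1 H each → 3
  3 × C (aromatic): no H
  2 × C: 2 H each → 4
  2 × C: 1 H each → 2
  2 × N: 2 H each → 4
  1 × C: no H
  1 × O: 1 H
  1 × O: no H
  Total hydrogens = 14.
Molecular formula: C11H14N2O2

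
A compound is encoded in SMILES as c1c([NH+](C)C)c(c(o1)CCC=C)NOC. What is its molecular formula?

C11H19N2O2+

Heavy atoms from the SMILES: 11 C, 2 N, 2 O.
Implicit hydrogens by atom environment:
  3 × C: 3 H each → 9
  3 × C: 2 H each → 6
  3 × C (aromatic): no H
  1 × C (aromatic): 1 H
  1 × C: 1 H
  1 × N (charge +1): 1 H
  1 × N: 1 H
  1 × O (aromatic): no H
  1 × O: no H
  Total hydrogens = 19.
Net charge +1.
Molecular formula: C11H19N2O2+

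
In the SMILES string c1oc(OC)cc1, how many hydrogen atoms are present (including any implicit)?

6

Hydrogens are implicit in SMILES; fill each atom to its normal valence:
  3 × C (aromatic): 1 H each → 3
  1 × C: 3 H
  1 × C (aromatic): no H
  1 × O (aromatic): no H
  1 × O: no H
  Total hydrogens = 6.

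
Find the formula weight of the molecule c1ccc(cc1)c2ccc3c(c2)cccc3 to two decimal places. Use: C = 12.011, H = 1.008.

Molecular formula: C16H12.
M = 16×12.011 + 12×1.008 = 204.27 g/mol.

204.27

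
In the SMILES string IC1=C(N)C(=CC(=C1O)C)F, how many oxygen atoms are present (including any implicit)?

1

The symbol for oxygen appears 1 time in the SMILES.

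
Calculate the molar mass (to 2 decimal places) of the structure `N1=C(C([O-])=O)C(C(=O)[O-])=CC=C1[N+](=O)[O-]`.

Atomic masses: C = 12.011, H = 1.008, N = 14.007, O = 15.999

Molecular formula: [C7H2N2O6]2-.
M = 7×12.011 + 2×1.008 + 2×14.007 + 6×15.999 = 210.10 g/mol.

210.10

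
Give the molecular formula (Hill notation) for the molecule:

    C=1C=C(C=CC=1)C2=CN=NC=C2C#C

Heavy atoms from the SMILES: 12 C, 2 N.
Implicit hydrogens by atom environment:
  7 × C (aromatic): 1 H each → 7
  3 × C (aromatic): no H
  2 × N (aromatic): no H
  1 × C: 1 H
  1 × C: no H
  Total hydrogens = 8.
Molecular formula: C12H8N2

C12H8N2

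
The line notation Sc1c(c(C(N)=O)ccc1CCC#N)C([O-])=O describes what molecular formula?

Heavy atoms from the SMILES: 11 C, 2 N, 3 O, 1 S.
Implicit hydrogens by atom environment:
  4 × C (aromatic): no H
  3 × C: no H
  2 × C: 2 H each → 4
  2 × C (aromatic): 1 H each → 2
  2 × O: no H
  1 × N: 2 H
  1 × N: no H
  1 × O (charge -1): no H
  1 × S: 1 H
  Total hydrogens = 9.
Net charge -1.
Molecular formula: C11H9N2O3S-

C11H9N2O3S-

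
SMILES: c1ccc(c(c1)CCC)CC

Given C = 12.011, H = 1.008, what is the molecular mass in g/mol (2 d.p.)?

148.25

Molecular formula: C11H16.
M = 11×12.011 + 16×1.008 = 148.25 g/mol.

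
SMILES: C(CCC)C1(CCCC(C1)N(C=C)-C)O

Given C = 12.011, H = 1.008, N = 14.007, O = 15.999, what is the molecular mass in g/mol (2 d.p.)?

Molecular formula: C13H25NO.
M = 13×12.011 + 25×1.008 + 1×14.007 + 1×15.999 = 211.35 g/mol.

211.35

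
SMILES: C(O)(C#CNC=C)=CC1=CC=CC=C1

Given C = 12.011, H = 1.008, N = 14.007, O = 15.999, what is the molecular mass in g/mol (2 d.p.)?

Molecular formula: C12H11NO.
M = 12×12.011 + 11×1.008 + 1×14.007 + 1×15.999 = 185.23 g/mol.

185.23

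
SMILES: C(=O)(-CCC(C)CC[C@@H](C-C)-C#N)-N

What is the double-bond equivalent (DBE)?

Molecular formula from the SMILES: C11H20N2O.
DoU = (2C + 2 + N − H − X)/2 = (2·11 + 2 + 2 − 20 − 0)/2 = 6/2 = 3.
(Structurally: 0 ring(s) + 3 π bond(s) = 3.)

3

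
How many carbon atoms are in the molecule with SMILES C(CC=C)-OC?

The symbol for carbon appears 5 times in the SMILES.

5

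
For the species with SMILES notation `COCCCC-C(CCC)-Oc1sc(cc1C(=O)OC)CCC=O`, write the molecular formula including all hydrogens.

C18H28O5S

Heavy atoms from the SMILES: 18 C, 5 O, 1 S.
Implicit hydrogens by atom environment:
  8 × C: 2 H each → 16
  5 × O: no H
  3 × C: 3 H each → 9
  3 × C (aromatic): no H
  2 × C: 1 H each → 2
  1 × C (aromatic): 1 H
  1 × C: no H
  1 × S (aromatic): no H
  Total hydrogens = 28.
Molecular formula: C18H28O5S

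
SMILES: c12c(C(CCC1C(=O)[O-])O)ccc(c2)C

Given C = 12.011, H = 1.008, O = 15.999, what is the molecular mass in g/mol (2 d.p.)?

Molecular formula: C12H13O3-.
M = 12×12.011 + 13×1.008 + 3×15.999 = 205.23 g/mol.

205.23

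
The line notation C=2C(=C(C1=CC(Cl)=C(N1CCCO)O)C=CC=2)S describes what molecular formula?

Heavy atoms from the SMILES: 13 C, 1 Cl, 1 N, 2 O, 1 S.
Implicit hydrogens by atom environment:
  5 × C (aromatic): 1 H each → 5
  5 × C (aromatic): no H
  3 × C: 2 H each → 6
  2 × O: 1 H each → 2
  1 × Cl: no H
  1 × N (aromatic): no H
  1 × S: 1 H
  Total hydrogens = 14.
Molecular formula: C13H14ClNO2S

C13H14ClNO2S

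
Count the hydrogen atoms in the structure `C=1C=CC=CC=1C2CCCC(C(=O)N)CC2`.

19

Hydrogens are implicit in SMILES; fill each atom to its normal valence:
  5 × C: 2 H each → 10
  5 × C (aromatic): 1 H each → 5
  2 × C: 1 H each → 2
  1 × C: no H
  1 × C (aromatic): no H
  1 × N: 2 H
  1 × O: no H
  Total hydrogens = 19.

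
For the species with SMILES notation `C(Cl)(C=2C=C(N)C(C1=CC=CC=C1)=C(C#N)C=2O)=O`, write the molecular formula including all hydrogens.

Heavy atoms from the SMILES: 14 C, 1 Cl, 2 N, 2 O.
Implicit hydrogens by atom environment:
  6 × C (aromatic): 1 H each → 6
  6 × C (aromatic): no H
  2 × C: no H
  1 × Cl: no H
  1 × N: 2 H
  1 × N: no H
  1 × O: 1 H
  1 × O: no H
  Total hydrogens = 9.
Molecular formula: C14H9ClN2O2

C14H9ClN2O2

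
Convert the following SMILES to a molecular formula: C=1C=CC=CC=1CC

Heavy atoms from the SMILES: 8 C.
Implicit hydrogens by atom environment:
  5 × C (aromatic): 1 H each → 5
  1 × C: 3 H
  1 × C: 2 H
  1 × C (aromatic): no H
  Total hydrogens = 10.
Molecular formula: C8H10

C8H10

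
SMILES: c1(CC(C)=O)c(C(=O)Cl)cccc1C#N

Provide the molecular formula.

Heavy atoms from the SMILES: 11 C, 1 Cl, 1 N, 2 O.
Implicit hydrogens by atom environment:
  3 × C (aromatic): 1 H each → 3
  3 × C (aromatic): no H
  3 × C: no H
  2 × O: no H
  1 × C: 3 H
  1 × C: 2 H
  1 × Cl: no H
  1 × N: no H
  Total hydrogens = 8.
Molecular formula: C11H8ClNO2

C11H8ClNO2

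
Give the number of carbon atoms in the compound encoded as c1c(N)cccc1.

6

The symbol for carbon appears 6 times in the SMILES. Lowercase c denotes aromatic carbon and counts toward C.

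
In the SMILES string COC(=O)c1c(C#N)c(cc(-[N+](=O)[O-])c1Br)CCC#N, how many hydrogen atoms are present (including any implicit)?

8

Hydrogens are implicit in SMILES; fill each atom to its normal valence:
  5 × C (aromatic): no H
  3 × C: no H
  3 × O: no H
  2 × C: 2 H each → 4
  2 × N: no H
  1 × Br: no H
  1 × C: 3 H
  1 × C (aromatic): 1 H
  1 × N (charge +1): no H
  1 × O (charge -1): no H
  Total hydrogens = 8.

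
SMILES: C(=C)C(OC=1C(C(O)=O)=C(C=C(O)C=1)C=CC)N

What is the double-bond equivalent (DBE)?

7

Molecular formula from the SMILES: C13H15NO4.
DoU = (2C + 2 + N − H − X)/2 = (2·13 + 2 + 1 − 15 − 0)/2 = 14/2 = 7.
(Structurally: 1 ring(s) + 6 π bond(s) = 7.)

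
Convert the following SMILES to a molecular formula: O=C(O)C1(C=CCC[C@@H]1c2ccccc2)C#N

Heavy atoms from the SMILES: 14 C, 1 N, 2 O.
Implicit hydrogens by atom environment:
  5 × C (aromatic): 1 H each → 5
  3 × C: 1 H each → 3
  3 × C: no H
  2 × C: 2 H each → 4
  1 × C (aromatic): no H
  1 × N: no H
  1 × O: 1 H
  1 × O: no H
  Total hydrogens = 13.
Molecular formula: C14H13NO2

C14H13NO2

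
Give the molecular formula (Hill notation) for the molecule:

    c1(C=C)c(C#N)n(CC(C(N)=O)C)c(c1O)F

C11H12FN3O2

Heavy atoms from the SMILES: 11 C, 1 F, 3 N, 2 O.
Implicit hydrogens by atom environment:
  4 × C (aromatic): no H
  2 × C: 2 H each → 4
  2 × C: 1 H each → 2
  2 × C: no H
  1 × C: 3 H
  1 × F: no H
  1 × N: 2 H
  1 × N (aromatic): no H
  1 × N: no H
  1 × O: 1 H
  1 × O: no H
  Total hydrogens = 12.
Molecular formula: C11H12FN3O2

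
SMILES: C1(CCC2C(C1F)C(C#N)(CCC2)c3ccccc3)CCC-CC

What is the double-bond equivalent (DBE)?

8

Molecular formula from the SMILES: C22H30FN.
DoU = (2C + 2 + N − H − X)/2 = (2·22 + 2 + 1 − 30 − 1)/2 = 16/2 = 8.
(Structurally: 3 ring(s) + 5 π bond(s) = 8.)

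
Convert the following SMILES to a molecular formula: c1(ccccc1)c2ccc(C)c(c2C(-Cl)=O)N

C14H12ClNO

Heavy atoms from the SMILES: 14 C, 1 Cl, 1 N, 1 O.
Implicit hydrogens by atom environment:
  7 × C (aromatic): 1 H each → 7
  5 × C (aromatic): no H
  1 × C: 3 H
  1 × C: no H
  1 × Cl: no H
  1 × N: 2 H
  1 × O: no H
  Total hydrogens = 12.
Molecular formula: C14H12ClNO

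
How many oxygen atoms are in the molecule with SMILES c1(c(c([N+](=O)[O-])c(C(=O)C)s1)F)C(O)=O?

The symbol for oxygen appears 5 times in the SMILES.

5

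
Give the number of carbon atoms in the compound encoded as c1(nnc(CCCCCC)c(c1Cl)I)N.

The symbol for carbon appears 10 times in the SMILES. Lowercase c denotes aromatic carbon and counts toward C.

10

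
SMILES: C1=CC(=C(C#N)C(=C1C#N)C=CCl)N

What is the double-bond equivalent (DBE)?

Molecular formula from the SMILES: C10H6ClN3.
DoU = (2C + 2 + N − H − X)/2 = (2·10 + 2 + 3 − 6 − 1)/2 = 18/2 = 9.
(Structurally: 1 ring(s) + 8 π bond(s) = 9.)

9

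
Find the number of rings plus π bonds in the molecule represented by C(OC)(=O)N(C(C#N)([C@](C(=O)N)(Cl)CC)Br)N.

4

Molecular formula from the SMILES: C8H12BrClN4O3.
DoU = (2C + 2 + N − H − X)/2 = (2·8 + 2 + 4 − 12 − 2)/2 = 8/2 = 4.
(Structurally: 0 ring(s) + 4 π bond(s) = 4.)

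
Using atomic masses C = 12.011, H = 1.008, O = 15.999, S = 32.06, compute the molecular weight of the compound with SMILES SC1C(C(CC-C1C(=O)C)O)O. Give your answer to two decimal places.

190.26

Molecular formula: C8H14O3S.
M = 8×12.011 + 14×1.008 + 3×15.999 + 1×32.06 = 190.26 g/mol.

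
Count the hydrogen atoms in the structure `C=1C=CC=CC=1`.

6

Hydrogens are implicit in SMILES; fill each atom to its normal valence:
  6 × C (aromatic): 1 H each → 6
  Total hydrogens = 6.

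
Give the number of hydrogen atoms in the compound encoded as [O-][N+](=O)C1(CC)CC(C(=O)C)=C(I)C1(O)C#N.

11

Hydrogens are implicit in SMILES; fill each atom to its normal valence:
  6 × C: no H
  2 × C: 3 H each → 6
  2 × C: 2 H each → 4
  2 × O: no H
  1 × I: no H
  1 × N: no H
  1 × N (charge +1): no H
  1 × O: 1 H
  1 × O (charge -1): no H
  Total hydrogens = 11.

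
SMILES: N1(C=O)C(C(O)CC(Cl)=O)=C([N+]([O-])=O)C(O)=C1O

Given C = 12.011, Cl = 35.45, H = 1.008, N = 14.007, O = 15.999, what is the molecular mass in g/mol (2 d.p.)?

278.60

Molecular formula: C8H7ClN2O7.
M = 8×12.011 + 1×35.45 + 7×1.008 + 2×14.007 + 7×15.999 = 278.60 g/mol.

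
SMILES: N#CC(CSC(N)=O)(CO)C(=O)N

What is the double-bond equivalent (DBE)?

Molecular formula from the SMILES: C6H9N3O3S.
DoU = (2C + 2 + N − H − X)/2 = (2·6 + 2 + 3 − 9 − 0)/2 = 8/2 = 4.
(Structurally: 0 ring(s) + 4 π bond(s) = 4.)

4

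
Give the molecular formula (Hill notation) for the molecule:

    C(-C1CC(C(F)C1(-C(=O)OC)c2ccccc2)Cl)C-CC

C17H22ClFO2

Heavy atoms from the SMILES: 17 C, 1 Cl, 1 F, 2 O.
Implicit hydrogens by atom environment:
  5 × C (aromatic): 1 H each → 5
  4 × C: 2 H each → 8
  3 × C: 1 H each → 3
  2 × C: 3 H each → 6
  2 × C: no H
  2 × O: no H
  1 × C (aromatic): no H
  1 × Cl: no H
  1 × F: no H
  Total hydrogens = 22.
Molecular formula: C17H22ClFO2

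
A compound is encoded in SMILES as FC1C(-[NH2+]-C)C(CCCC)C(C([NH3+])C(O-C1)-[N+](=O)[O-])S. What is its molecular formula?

Heavy atoms from the SMILES: 12 C, 1 F, 3 N, 3 O, 1 S.
Implicit hydrogens by atom environment:
  6 × C: 1 H each → 6
  4 × C: 2 H each → 8
  2 × C: 3 H each → 6
  2 × O: no H
  1 × F: no H
  1 × N (charge +1): 3 H
  1 × N (charge +1): 2 H
  1 × N (charge +1): no H
  1 × O (charge -1): no H
  1 × S: 1 H
  Total hydrogens = 26.
Net charge +2.
Molecular formula: [C12H26FN3O3S]2+

[C12H26FN3O3S]2+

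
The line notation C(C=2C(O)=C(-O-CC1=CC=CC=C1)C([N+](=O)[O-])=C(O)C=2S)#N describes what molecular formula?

C14H10N2O5S

Heavy atoms from the SMILES: 14 C, 2 N, 5 O, 1 S.
Implicit hydrogens by atom environment:
  7 × C (aromatic): no H
  5 × C (aromatic): 1 H each → 5
  2 × O: 1 H each → 2
  2 × O: no H
  1 × C: 2 H
  1 × C: no H
  1 × N (charge +1): no H
  1 × N: no H
  1 × O (charge -1): no H
  1 × S: 1 H
  Total hydrogens = 10.
Molecular formula: C14H10N2O5S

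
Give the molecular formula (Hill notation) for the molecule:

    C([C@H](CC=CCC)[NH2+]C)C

C9H20N+

Heavy atoms from the SMILES: 9 C, 1 N.
Implicit hydrogens by atom environment:
  3 × C: 3 H each → 9
  3 × C: 2 H each → 6
  3 × C: 1 H each → 3
  1 × N (charge +1): 2 H
  Total hydrogens = 20.
Net charge +1.
Molecular formula: C9H20N+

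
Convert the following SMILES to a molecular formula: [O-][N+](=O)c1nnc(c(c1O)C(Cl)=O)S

Heavy atoms from the SMILES: 5 C, 1 Cl, 3 N, 4 O, 1 S.
Implicit hydrogens by atom environment:
  4 × C (aromatic): no H
  2 × N (aromatic): no H
  2 × O: no H
  1 × C: no H
  1 × Cl: no H
  1 × N (charge +1): no H
  1 × O: 1 H
  1 × O (charge -1): no H
  1 × S: 1 H
  Total hydrogens = 2.
Molecular formula: C5H2ClN3O4S

C5H2ClN3O4S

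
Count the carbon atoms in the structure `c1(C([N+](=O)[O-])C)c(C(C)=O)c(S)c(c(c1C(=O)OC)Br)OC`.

The symbol for carbon appears 13 times in the SMILES. Lowercase c denotes aromatic carbon and counts toward C.

13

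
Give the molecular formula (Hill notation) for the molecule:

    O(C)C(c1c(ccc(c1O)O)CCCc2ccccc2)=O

Heavy atoms from the SMILES: 17 C, 4 O.
Implicit hydrogens by atom environment:
  7 × C (aromatic): 1 H each → 7
  5 × C (aromatic): no H
  3 × C: 2 H each → 6
  2 × O: 1 H each → 2
  2 × O: no H
  1 × C: 3 H
  1 × C: no H
  Total hydrogens = 18.
Molecular formula: C17H18O4

C17H18O4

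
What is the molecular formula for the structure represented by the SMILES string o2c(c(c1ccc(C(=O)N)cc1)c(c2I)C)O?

C12H10INO3

Heavy atoms from the SMILES: 12 C, 1 I, 1 N, 3 O.
Implicit hydrogens by atom environment:
  6 × C (aromatic): no H
  4 × C (aromatic): 1 H each → 4
  1 × C: 3 H
  1 × C: no H
  1 × I: no H
  1 × N: 2 H
  1 × O: 1 H
  1 × O (aromatic): no H
  1 × O: no H
  Total hydrogens = 10.
Molecular formula: C12H10INO3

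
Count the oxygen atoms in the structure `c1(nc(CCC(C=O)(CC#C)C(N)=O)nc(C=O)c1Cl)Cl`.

3

The symbol for oxygen appears 3 times in the SMILES.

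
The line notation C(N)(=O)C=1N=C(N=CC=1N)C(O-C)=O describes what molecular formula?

C7H8N4O3

Heavy atoms from the SMILES: 7 C, 4 N, 3 O.
Implicit hydrogens by atom environment:
  3 × C (aromatic): no H
  3 × O: no H
  2 × C: no H
  2 × N: 2 H each → 4
  2 × N (aromatic): no H
  1 × C: 3 H
  1 × C (aromatic): 1 H
  Total hydrogens = 8.
Molecular formula: C7H8N4O3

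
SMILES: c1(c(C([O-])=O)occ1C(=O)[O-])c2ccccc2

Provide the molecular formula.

[C12H6O5]2-

Heavy atoms from the SMILES: 12 C, 5 O.
Implicit hydrogens by atom environment:
  6 × C (aromatic): 1 H each → 6
  4 × C (aromatic): no H
  2 × C: no H
  2 × O: no H
  2 × O (charge -1): no H
  1 × O (aromatic): no H
  Total hydrogens = 6.
Net charge -2.
Molecular formula: [C12H6O5]2-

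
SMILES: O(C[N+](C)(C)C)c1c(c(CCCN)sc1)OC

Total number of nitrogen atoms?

The symbol for nitrogen appears 2 times in the SMILES.

2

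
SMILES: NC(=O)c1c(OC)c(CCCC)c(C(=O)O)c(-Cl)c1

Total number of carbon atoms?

13

The symbol for carbon appears 13 times in the SMILES. Lowercase c denotes aromatic carbon and counts toward C.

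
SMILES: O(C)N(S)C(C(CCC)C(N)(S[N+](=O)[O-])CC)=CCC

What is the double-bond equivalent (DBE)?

Molecular formula from the SMILES: C12H25N3O3S2.
DoU = (2C + 2 + N − H − X)/2 = (2·12 + 2 + 3 − 25 − 0)/2 = 4/2 = 2.
(Structurally: 0 ring(s) + 2 π bond(s) = 2.)

2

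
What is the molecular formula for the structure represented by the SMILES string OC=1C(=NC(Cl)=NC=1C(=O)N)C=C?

C7H6ClN3O2

Heavy atoms from the SMILES: 7 C, 1 Cl, 3 N, 2 O.
Implicit hydrogens by atom environment:
  4 × C (aromatic): no H
  2 × N (aromatic): no H
  1 × C: 2 H
  1 × C: 1 H
  1 × C: no H
  1 × Cl: no H
  1 × N: 2 H
  1 × O: 1 H
  1 × O: no H
  Total hydrogens = 6.
Molecular formula: C7H6ClN3O2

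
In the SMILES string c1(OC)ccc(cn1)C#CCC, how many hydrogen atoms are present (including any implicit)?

11

Hydrogens are implicit in SMILES; fill each atom to its normal valence:
  3 × C (aromatic): 1 H each → 3
  2 × C: 3 H each → 6
  2 × C (aromatic): no H
  2 × C: no H
  1 × C: 2 H
  1 × N (aromatic): no H
  1 × O: no H
  Total hydrogens = 11.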